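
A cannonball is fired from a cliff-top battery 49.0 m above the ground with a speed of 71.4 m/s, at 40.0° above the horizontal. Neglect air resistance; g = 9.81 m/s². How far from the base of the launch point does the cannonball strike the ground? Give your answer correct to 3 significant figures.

565 m

Components: v_x = 71.4 cos 40.0° = 54.70 m/s, v_y = 71.4 sin 40.0° = 45.90 m/s.
Vertical: 0 = 49.0 + 45.90 t − ½(9.81) t² ⇒ 4.905 t² − 45.90 t − 49.0 = 0.
t = [45.90 + √(2107 + 961.4)] / 9.810 = 10.33 s.
Horizontal: R = v_x · t = 54.70 × 10.33 = 565 m.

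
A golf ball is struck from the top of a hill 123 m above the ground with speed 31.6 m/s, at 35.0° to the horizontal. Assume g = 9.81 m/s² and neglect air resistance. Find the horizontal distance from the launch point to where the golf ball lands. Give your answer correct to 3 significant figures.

Components: v_x = 31.6 cos 35.0° = 25.89 m/s, v_y = 31.6 sin 35.0° = 18.13 m/s.
Vertical: 0 = 123 + 18.13 t − ½(9.81) t² ⇒ 4.905 t² − 18.13 t − 123 = 0.
t = [18.13 + √(328.7 + 2413)] / 9.810 = 7.186 s.
Horizontal: R = v_x · t = 25.89 × 7.186 = 186 m.

186 m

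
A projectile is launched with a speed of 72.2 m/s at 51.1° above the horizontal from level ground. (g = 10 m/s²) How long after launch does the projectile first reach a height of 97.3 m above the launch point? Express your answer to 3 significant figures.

v_y0 = 72.2 sin 51.1° = 56.19 m/s.
Set y = v_y0 t − ½ g t² = 97.3: 5.000 t² − 56.19 t + 97.3 = 0.
t = [56.19 ± √(3157 − 1946)] / 10 = (56.19 ± 34.80) / 10, giving t = 2.14 s or t = 9.10 s.
The projectile is on the way up at the first time, so t = 2.14 s.

2.14 s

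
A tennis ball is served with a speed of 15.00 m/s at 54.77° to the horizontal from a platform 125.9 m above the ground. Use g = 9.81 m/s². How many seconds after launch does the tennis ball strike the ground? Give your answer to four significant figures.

6.467 s

Vertical component: v_y = 15.00 sin 54.77° = 12.253 m/s.
Taking up as positive with launch at y = 125.9 m, landing at y = 0: 0 = 125.9 + 12.253 t − ½(9.81) t².
Solving 4.905 t² − 12.253 t − 125.9 = 0 gives t = [12.253 + √(12.253² + 4·4.905·125.9)] / 9.810 = 6.467 s.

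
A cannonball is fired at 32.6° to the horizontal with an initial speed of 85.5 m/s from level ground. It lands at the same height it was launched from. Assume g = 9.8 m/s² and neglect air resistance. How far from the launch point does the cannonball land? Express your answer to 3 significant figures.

677 m

Components: v_x = 85.5 cos 32.6° = 72.03 m/s, v_y = 85.5 sin 32.6° = 46.06 m/s.
Time of flight (same landing height): t = 2 v_y / g = 2 × 46.06 / 9.8 = 9.400 s.
Range: R = v_x · t = 72.03 × 9.400 = 677 m.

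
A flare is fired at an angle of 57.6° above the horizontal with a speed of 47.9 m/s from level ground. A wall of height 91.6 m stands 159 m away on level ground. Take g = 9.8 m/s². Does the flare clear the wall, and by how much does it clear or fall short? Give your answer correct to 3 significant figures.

v_x = 47.9 cos 57.6° = 25.67 m/s; v_y0 = 47.9 sin 57.6° = 40.44 m/s.
Time to reach the wall: t = 159 / 25.67 = 6.194 s.
Height at that point: y = 40.44×6.194 − 4.900×6.194² = 62.49 m.
That is 91.6 − 62.49 = 29.1 m below the top of the wall, so the flare does not clear it.

No — it falls 29.1 m short of clearing the wall.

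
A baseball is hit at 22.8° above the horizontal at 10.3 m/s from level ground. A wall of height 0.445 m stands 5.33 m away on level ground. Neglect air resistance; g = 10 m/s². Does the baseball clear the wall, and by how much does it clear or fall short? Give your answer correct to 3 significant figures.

v_x = 10.3 cos 22.8° = 9.495 m/s; v_y0 = 10.3 sin 22.8° = 3.991 m/s.
Time to reach the wall: t = 5.33 / 9.495 = 0.5613 s.
Height at that point: y = 3.991×0.5613 − 5.000×0.5613² = 0.6649 m.
That is 0.6649 − 0.445 = 0.220 m above the top of the wall, so the baseball clears it.

Yes — it clears the wall by 0.220 m.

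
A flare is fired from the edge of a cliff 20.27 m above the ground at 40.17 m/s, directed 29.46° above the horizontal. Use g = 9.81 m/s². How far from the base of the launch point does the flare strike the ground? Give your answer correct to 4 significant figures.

Components: v_x = 40.17 cos 29.46° = 34.976 m/s, v_y = 40.17 sin 29.46° = 19.756 m/s.
Vertical: 0 = 20.27 + 19.756 t − ½(9.81) t² ⇒ 4.905 t² − 19.756 t − 20.27 = 0.
t = [19.756 + √(390.30 + 397.70)] / 9.810 = 4.8754 s.
Horizontal: R = v_x · t = 34.976 × 4.8754 = 170.5 m.

170.5 m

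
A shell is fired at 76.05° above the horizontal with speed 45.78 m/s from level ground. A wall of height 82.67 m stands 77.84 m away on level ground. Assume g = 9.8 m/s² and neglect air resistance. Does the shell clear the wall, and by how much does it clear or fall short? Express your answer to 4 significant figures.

No — it falls 13.06 m short of clearing the wall.

v_x = 45.78 cos 76.05° = 11.036 m/s; v_y0 = 45.78 sin 76.05° = 44.430 m/s.
Time to reach the wall: t = 77.84 / 11.036 = 7.0533 s.
Height at that point: y = 44.430×7.0533 − 4.900×7.0533² = 69.608 m.
That is 82.67 − 69.608 = 13.06 m below the top of the wall, so the shell does not clear it.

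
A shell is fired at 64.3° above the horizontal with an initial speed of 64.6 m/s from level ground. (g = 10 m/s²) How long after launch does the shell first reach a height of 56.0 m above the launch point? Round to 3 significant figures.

1.06 s

v_y0 = 64.6 sin 64.3° = 58.21 m/s.
Set y = v_y0 t − ½ g t² = 56.0: 5.000 t² − 58.21 t + 56.0 = 0.
t = [58.21 ± √(3388 − 1120)] / 10 = (58.21 ± 47.62) / 10, giving t = 1.06 s or t = 10.6 s.
The shell is on the way up at the first time, so t = 1.06 s.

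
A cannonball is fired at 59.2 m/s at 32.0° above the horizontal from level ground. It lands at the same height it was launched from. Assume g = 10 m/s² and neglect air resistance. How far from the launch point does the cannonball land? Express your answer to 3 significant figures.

Components: v_x = 59.2 cos 32.0° = 50.20 m/s, v_y = 59.2 sin 32.0° = 31.37 m/s.
Time of flight (same landing height): t = 2 v_y / g = 2 × 31.37 / 10 = 6.274 s.
Range: R = v_x · t = 50.20 × 6.274 = 315 m.

315 m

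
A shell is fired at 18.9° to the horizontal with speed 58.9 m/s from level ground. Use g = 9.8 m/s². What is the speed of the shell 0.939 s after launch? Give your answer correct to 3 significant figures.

56.6 m/s

v_x = 58.9 cos 18.9° = 55.72 m/s (constant).
v_y(t) = 58.9 sin 18.9° − g t = 19.08 − 9.8 × 0.939 = 9.878 m/s.
Speed = √(v_x² + v_y²) = √(3105 + 97.57) = 56.6 m/s.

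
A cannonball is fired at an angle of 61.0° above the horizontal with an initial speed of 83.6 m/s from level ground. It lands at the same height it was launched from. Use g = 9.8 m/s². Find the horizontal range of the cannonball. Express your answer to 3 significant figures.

Components: v_x = 83.6 cos 61.0° = 40.53 m/s, v_y = 83.6 sin 61.0° = 73.12 m/s.
Time of flight (same landing height): t = 2 v_y / g = 2 × 73.12 / 9.8 = 14.92 s.
Range: R = v_x · t = 40.53 × 14.92 = 605 m.

605 m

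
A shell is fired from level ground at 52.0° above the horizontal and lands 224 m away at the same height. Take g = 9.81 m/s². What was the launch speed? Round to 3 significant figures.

On level ground, R = v₀² sin(2θ) / g, so v₀ = √(R g / sin 2θ).
sin(2 × 52.0°) = 0.9703.
v₀ = √(224 × 9.81 / 0.9703) = √2265 = 47.6 m/s.

47.6 m/s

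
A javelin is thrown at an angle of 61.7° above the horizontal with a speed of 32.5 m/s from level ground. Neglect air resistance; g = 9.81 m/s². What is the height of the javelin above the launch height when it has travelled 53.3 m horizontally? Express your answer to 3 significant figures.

40.3 m

v_x = 32.5 cos 61.7° = 15.41 m/s, v_y0 = 32.5 sin 61.7° = 28.62 m/s.
Time to reach x = 53.3 m: t = x / v_x = 53.3 / 15.41 = 3.459 s.
y = v_y0 t − ½ g t² = 28.62×3.459 − 4.905×3.459² = 40.3 m.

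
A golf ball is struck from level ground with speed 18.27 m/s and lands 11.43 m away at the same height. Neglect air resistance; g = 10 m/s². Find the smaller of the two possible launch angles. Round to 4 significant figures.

10.01°

Level-ground range: R = v₀² sin(2θ)/g ⇒ sin 2θ = R g / v₀² = 11.43×10/18.27² = 0.3424.
2θ = arcsin(0.3424) = 20.023° or 180° − 20.023° = 159.977°.
So θ = 10.01° or θ = 79.99°.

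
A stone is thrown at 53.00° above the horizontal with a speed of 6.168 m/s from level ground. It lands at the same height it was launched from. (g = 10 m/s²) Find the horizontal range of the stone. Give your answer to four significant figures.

3.657 m

For level ground, R = v₀² sin(2θ) / g.
sin(2 × 53.00°) = sin 106.00° = 0.9613.
R = (6.168)² × 0.9613 / 10 = 3.657 m.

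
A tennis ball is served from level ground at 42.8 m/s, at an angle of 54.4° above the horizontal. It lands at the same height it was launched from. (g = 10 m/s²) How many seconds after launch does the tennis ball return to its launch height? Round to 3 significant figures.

Vertical component: v_y = 42.8 sin 54.4° = 34.80 m/s.
For a projectile landing at launch height, time of flight is t = 2 v_y / g = 2 × 34.80 / 10 = 6.96 s.

6.96 s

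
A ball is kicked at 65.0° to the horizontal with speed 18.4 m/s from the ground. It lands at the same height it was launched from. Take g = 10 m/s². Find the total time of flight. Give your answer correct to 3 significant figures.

3.34 s

Vertical component: v_y = 18.4 sin 65.0° = 16.68 m/s.
For a projectile landing at launch height, time of flight is t = 2 v_y / g = 2 × 16.68 / 10 = 3.34 s.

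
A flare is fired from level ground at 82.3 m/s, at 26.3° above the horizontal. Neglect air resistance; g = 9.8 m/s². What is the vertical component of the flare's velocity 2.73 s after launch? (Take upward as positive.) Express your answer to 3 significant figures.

9.71 m/s

Initial vertical component: v_y0 = 82.3 sin 26.3° = 36.46 m/s.
v_y(t) = v_y0 − g t = 36.46 − 9.8 × 2.73 = 9.71 m/s.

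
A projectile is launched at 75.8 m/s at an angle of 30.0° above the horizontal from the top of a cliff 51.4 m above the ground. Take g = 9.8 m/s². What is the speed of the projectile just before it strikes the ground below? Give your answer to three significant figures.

82.2 m/s

v_x = 75.8 cos 30.0° = 65.64 m/s is unchanged throughout.
For the vertical component, v_y² = v_y0² + 2 g h = (37.90)² + 2×9.8×51.4 = 2444, so |v_y| = 49.44 m/s.
Impact speed = √(v_x² + v_y²) = √(4309 + 2444) = 82.2 m/s.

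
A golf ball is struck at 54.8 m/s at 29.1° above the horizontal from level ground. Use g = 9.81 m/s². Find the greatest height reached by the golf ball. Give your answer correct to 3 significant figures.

Vertical component of launch velocity: v_y = 54.8 sin 29.1° = 26.65 m/s.
At the highest point the vertical velocity is zero, so v_y² = 2 g h_max.
h_max = (26.65)² / (2 × 9.81) = 710.2 / 19.62 = 36.2 m.

36.2 m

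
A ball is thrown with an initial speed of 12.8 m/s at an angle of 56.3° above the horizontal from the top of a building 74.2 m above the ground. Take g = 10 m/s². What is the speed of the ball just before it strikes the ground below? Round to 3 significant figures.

40.6 m/s

v_x = 12.8 cos 56.3° = 7.102 m/s is unchanged throughout.
For the vertical component, v_y² = v_y0² + 2 g h = (10.65)² + 2×10×74.2 = 1597, so |v_y| = 39.96 m/s.
Impact speed = √(v_x² + v_y²) = √(50.44 + 1597) = 40.6 m/s.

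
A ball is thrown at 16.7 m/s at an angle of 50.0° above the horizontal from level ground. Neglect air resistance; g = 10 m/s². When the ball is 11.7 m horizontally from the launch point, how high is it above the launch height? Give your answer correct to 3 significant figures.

8.00 m

v_x = 16.7 cos 50.0° = 10.73 m/s, v_y0 = 16.7 sin 50.0° = 12.79 m/s.
Time to reach x = 11.7 m: t = x / v_x = 11.7 / 10.73 = 1.090 s.
y = v_y0 t − ½ g t² = 12.79×1.090 − 5.000×1.090² = 8.00 m.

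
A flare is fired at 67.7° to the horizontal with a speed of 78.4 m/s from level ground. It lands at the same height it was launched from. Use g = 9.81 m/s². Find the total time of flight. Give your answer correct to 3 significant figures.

14.8 s

Vertical component: v_y = 78.4 sin 67.7° = 72.54 m/s.
For a projectile landing at launch height, time of flight is t = 2 v_y / g = 2 × 72.54 / 9.81 = 14.8 s.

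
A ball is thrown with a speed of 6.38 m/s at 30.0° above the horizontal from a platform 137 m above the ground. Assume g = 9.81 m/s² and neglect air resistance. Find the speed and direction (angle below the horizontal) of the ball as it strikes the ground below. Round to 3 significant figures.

v_x = 6.38 cos 30.0° = 5.525 m/s (constant).
|v_y| at impact = √((3.190)² + 2×9.81×137) = 51.94 m/s.
Speed = √(5.525² + 51.94²) = 52.2 m/s; angle = arctan(51.94/5.525) = 83.9° below horizontal.

52.2 m/s at 83.9° below the horizontal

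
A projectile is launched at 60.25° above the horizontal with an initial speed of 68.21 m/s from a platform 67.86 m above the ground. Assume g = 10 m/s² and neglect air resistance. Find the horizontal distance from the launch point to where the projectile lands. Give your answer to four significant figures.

436.5 m

Components: v_x = 68.21 cos 60.25° = 33.847 m/s, v_y = 68.21 sin 60.25° = 59.220 m/s.
Vertical: 0 = 67.86 + 59.220 t − ½(10) t² ⇒ 5.000 t² − 59.220 t − 67.86 = 0.
t = [59.220 + √(3507.0 + 1357.2)] / 10.00 = 12.896 s.
Horizontal: R = v_x · t = 33.847 × 12.896 = 436.5 m.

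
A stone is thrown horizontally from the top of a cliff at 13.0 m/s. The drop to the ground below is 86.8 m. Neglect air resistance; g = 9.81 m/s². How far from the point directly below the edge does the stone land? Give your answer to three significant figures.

54.7 m

Initial vertical velocity is zero, so the fall time comes from h = ½ g t²: t = √(2 × 86.8 / 9.81) = 4.207 s.
Horizontal motion is uniform at 13.0 m/s, so x = 13.0 × 4.207 = 54.7 m.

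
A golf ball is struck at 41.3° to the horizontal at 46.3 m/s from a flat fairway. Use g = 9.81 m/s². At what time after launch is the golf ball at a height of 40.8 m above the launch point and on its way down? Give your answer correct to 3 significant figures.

v_y0 = 46.3 sin 41.3° = 30.56 m/s.
Set y = v_y0 t − ½ g t² = 40.8: 4.905 t² − 30.56 t + 40.8 = 0.
t = [30.56 ± √(933.9 − 800.5)] / 9.81 = (30.56 ± 11.55) / 9.81, giving t = 1.94 s or t = 4.29 s.
On the way down corresponds to the larger root: t = 4.29 s.

4.29 s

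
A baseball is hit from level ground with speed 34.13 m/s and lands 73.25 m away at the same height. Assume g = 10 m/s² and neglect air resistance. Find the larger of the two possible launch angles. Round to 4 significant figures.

70.52°

Level-ground range: R = v₀² sin(2θ)/g ⇒ sin 2θ = R g / v₀² = 73.25×10/34.13² = 0.6288.
2θ = arcsin(0.6288) = 38.962° or 180° − 38.962° = 141.038°.
So θ = 19.48° or θ = 70.52°.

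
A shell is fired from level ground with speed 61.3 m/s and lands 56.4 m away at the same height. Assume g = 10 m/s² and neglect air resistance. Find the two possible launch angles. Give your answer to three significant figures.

4.32° and 85.7°

Level-ground range: R = v₀² sin(2θ)/g ⇒ sin 2θ = R g / v₀² = 56.4×10/61.3² = 0.1501.
2θ = arcsin(0.1501) = 8.633° or 180° − 8.633° = 171.367°.
So θ = 4.32° or θ = 85.7°.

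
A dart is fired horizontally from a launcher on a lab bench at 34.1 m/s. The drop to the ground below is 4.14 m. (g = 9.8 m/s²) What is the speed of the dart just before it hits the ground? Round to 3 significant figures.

35.3 m/s

Fall time: t = √(2 × 4.14 / 9.8) = 0.9192 s.
At impact: v_x = 34.1 m/s (unchanged), v_y = g t = 9.8 × 0.9192 = 9.008 m/s.
Speed = √(v_x² + v_y²) = √(1163 + 81.14) = 35.3 m/s.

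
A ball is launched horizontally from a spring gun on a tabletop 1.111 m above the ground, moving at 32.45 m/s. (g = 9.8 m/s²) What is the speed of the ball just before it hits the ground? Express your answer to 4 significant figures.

32.78 m/s

Fall time: t = √(2 × 1.111 / 9.8) = 0.47617 s.
At impact: v_x = 32.45 m/s (unchanged), v_y = g t = 9.8 × 0.47617 = 4.6665 m/s.
Speed = √(v_x² + v_y²) = √(1053.0 + 21.776) = 32.78 m/s.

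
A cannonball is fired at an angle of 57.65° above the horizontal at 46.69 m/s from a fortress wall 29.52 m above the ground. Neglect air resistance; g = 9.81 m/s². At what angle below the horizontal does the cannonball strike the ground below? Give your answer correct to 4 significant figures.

61.60°

v_x = 46.69 cos 57.65° = 24.983 m/s.
At impact |v_y| = √(v_y0² + 2 g h) = √(39.443² + 2×9.81×29.52) = 46.205 m/s.
Angle below horizontal = arctan(|v_y| / v_x) = arctan(46.205 / 24.983) = 61.60°.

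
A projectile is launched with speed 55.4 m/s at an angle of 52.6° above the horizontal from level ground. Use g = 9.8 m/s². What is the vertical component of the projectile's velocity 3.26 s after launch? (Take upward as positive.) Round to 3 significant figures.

12.1 m/s

Initial vertical component: v_y0 = 55.4 sin 52.6° = 44.01 m/s.
v_y(t) = v_y0 − g t = 44.01 − 9.8 × 3.26 = 12.1 m/s.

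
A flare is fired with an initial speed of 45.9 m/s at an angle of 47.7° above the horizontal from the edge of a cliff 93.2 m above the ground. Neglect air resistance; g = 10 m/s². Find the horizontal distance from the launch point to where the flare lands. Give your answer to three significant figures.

275 m

Components: v_x = 45.9 cos 47.7° = 30.89 m/s, v_y = 45.9 sin 47.7° = 33.95 m/s.
Vertical: 0 = 93.2 + 33.95 t − ½(10) t² ⇒ 5.000 t² − 33.95 t − 93.2 = 0.
t = [33.95 + √(1153 + 1864)] / 10.00 = 8.888 s.
Horizontal: R = v_x · t = 30.89 × 8.888 = 275 m.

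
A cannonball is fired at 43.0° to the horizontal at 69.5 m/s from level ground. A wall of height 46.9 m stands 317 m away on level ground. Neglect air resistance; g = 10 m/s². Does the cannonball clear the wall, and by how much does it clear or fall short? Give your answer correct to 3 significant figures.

Yes — it clears the wall by 54.2 m.

v_x = 69.5 cos 43.0° = 50.83 m/s; v_y0 = 69.5 sin 43.0° = 47.40 m/s.
Time to reach the wall: t = 317 / 50.83 = 6.236 s.
Height at that point: y = 47.40×6.236 − 5.000×6.236² = 101.1 m.
That is 101.1 − 46.9 = 54.2 m above the top of the wall, so the cannonball clears it.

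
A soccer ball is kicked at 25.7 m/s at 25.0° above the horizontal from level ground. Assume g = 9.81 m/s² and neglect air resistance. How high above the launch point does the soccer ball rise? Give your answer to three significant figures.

6.01 m

Vertical component of launch velocity: v_y = 25.7 sin 25.0° = 10.86 m/s.
At the highest point the vertical velocity is zero, so v_y² = 2 g h_max.
h_max = (10.86)² / (2 × 9.81) = 117.9 / 19.62 = 6.01 m.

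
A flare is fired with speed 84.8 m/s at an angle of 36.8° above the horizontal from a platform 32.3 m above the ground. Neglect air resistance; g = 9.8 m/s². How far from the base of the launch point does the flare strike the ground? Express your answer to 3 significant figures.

745 m

Components: v_x = 84.8 cos 36.8° = 67.90 m/s, v_y = 84.8 sin 36.8° = 50.80 m/s.
Vertical: 0 = 32.3 + 50.80 t − ½(9.8) t² ⇒ 4.900 t² − 50.80 t − 32.3 = 0.
t = [50.80 + √(2581 + 633.1)] / 9.800 = 10.97 s.
Horizontal: R = v_x · t = 67.90 × 10.97 = 745 m.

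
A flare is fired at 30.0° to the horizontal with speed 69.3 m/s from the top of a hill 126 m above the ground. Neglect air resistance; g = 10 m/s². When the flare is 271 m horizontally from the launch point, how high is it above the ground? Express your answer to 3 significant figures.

v_x = 69.3 cos 30.0° = 60.02 m/s, v_y0 = 69.3 sin 30.0° = 34.65 m/s.
Time to reach x = 271 m: t = x / v_x = 271 / 60.02 = 4.515 s.
y = 126 + v_y0 t − ½ g t² = 126 + 34.65×4.515 − 5.000×4.515² = 181 m.

181 m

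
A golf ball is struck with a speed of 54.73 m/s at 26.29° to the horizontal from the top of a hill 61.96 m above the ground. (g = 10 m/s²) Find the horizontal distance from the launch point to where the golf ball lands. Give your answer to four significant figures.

328.7 m

Components: v_x = 54.73 cos 26.29° = 49.069 m/s, v_y = 54.73 sin 26.29° = 24.241 m/s.
Vertical: 0 = 61.96 + 24.241 t − ½(10) t² ⇒ 5.000 t² − 24.241 t − 61.96 = 0.
t = [24.241 + √(587.63 + 1239.2)] / 10.00 = 6.6982 s.
Horizontal: R = v_x · t = 49.069 × 6.6982 = 328.7 m.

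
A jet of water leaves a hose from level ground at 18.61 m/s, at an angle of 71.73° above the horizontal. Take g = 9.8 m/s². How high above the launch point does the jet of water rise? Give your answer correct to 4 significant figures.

Vertical component of launch velocity: v_y = 18.61 sin 71.73° = 17.672 m/s.
At the highest point the vertical velocity is zero, so v_y² = 2 g h_max.
h_max = (17.672)² / (2 × 9.8) = 312.30 / 19.60 = 15.93 m.

15.93 m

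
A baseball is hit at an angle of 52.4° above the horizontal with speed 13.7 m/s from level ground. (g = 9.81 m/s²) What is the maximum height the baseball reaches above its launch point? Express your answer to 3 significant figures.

Vertical component of launch velocity: v_y = 13.7 sin 52.4° = 10.85 m/s.
At the highest point the vertical velocity is zero, so v_y² = 2 g h_max.
h_max = (10.85)² / (2 × 9.81) = 117.7 / 19.62 = 6.00 m.

6.00 m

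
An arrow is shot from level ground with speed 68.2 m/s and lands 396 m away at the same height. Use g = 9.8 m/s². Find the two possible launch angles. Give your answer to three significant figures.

28.3° and 61.7°

Level-ground range: R = v₀² sin(2θ)/g ⇒ sin 2θ = R g / v₀² = 396×9.8/68.2² = 0.8344.
2θ = arcsin(0.8344) = 56.55° or 180° − 56.55° = 123.45°.
So θ = 28.3° or θ = 61.7°.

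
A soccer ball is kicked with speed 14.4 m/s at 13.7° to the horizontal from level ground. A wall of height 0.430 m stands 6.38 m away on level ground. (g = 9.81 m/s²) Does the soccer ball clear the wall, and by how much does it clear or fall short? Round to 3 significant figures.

Yes — it clears the wall by 0.105 m.

v_x = 14.4 cos 13.7° = 13.99 m/s; v_y0 = 14.4 sin 13.7° = 3.410 m/s.
Time to reach the wall: t = 6.38 / 13.99 = 0.4560 s.
Height at that point: y = 3.410×0.4560 − 4.905×0.4560² = 0.5350 m.
That is 0.5350 − 0.430 = 0.105 m above the top of the wall, so the soccer ball clears it.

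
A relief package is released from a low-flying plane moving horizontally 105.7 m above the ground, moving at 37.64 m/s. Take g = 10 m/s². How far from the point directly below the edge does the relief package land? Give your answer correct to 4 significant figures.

Initial vertical velocity is zero, so the fall time comes from h = ½ g t²: t = √(2 × 105.7 / 10) = 4.5978 s.
Horizontal motion is uniform at 37.64 m/s, so x = 37.64 × 4.5978 = 173.1 m.

173.1 m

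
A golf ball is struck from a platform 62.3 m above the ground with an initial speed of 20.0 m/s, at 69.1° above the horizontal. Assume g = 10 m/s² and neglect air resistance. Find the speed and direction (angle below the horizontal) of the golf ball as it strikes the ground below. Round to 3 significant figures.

40.6 m/s at 79.9° below the horizontal

v_x = 20.0 cos 69.1° = 7.135 m/s (constant).
|v_y| at impact = √((18.68)² + 2×10×62.3) = 39.94 m/s.
Speed = √(7.135² + 39.94²) = 40.6 m/s; angle = arctan(39.94/7.135) = 79.9° below horizontal.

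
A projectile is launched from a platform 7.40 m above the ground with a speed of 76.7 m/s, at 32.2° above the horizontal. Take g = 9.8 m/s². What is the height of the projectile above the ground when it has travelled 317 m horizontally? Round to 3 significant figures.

v_x = 76.7 cos 32.2° = 64.90 m/s, v_y0 = 76.7 sin 32.2° = 40.87 m/s.
Time to reach x = 317 m: t = x / v_x = 317 / 64.90 = 4.884 s.
y = 7.40 + v_y0 t − ½ g t² = 7.40 + 40.87×4.884 − 4.900×4.884² = 90.1 m.

90.1 m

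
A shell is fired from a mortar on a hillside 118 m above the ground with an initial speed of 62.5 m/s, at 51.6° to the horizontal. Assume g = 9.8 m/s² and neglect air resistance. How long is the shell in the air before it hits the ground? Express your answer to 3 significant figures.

12.0 s

Vertical component: v_y = 62.5 sin 51.6° = 48.98 m/s.
Taking up as positive with launch at y = 118 m, landing at y = 0: 0 = 118 + 48.98 t − ½(9.8) t².
Solving 4.900 t² − 48.98 t − 118 = 0 gives t = [48.98 + √(48.98² + 4·4.900·118)] / 9.800 = 12.0 s.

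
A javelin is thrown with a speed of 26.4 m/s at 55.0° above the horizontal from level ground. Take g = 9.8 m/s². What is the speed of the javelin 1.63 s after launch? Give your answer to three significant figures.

v_x = 26.4 cos 55.0° = 15.14 m/s (constant).
v_y(t) = 26.4 sin 55.0° − g t = 21.63 − 9.8 × 1.63 = 5.656 m/s.
Speed = √(v_x² + v_y²) = √(229.2 + 31.99) = 16.2 m/s.

16.2 m/s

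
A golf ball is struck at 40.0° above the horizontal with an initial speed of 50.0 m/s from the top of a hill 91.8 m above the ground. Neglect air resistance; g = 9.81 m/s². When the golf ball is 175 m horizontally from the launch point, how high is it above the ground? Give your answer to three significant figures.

v_x = 50.0 cos 40.0° = 38.30 m/s, v_y0 = 50.0 sin 40.0° = 32.14 m/s.
Time to reach x = 175 m: t = x / v_x = 175 / 38.30 = 4.569 s.
y = 91.8 + v_y0 t − ½ g t² = 91.8 + 32.14×4.569 − 4.905×4.569² = 136 m.

136 m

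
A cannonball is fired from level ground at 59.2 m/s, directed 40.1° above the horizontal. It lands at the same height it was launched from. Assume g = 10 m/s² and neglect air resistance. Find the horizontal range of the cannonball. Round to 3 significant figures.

For level ground, R = v₀² sin(2θ) / g.
sin(2 × 40.1°) = sin 80.20° = 0.9854.
R = (59.2)² × 0.9854 / 10 = 345 m.

345 m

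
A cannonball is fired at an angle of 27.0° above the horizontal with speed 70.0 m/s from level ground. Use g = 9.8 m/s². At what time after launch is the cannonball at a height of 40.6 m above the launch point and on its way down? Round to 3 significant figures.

v_y0 = 70.0 sin 27.0° = 31.78 m/s.
Set y = v_y0 t − ½ g t² = 40.6: 4.900 t² − 31.78 t + 40.6 = 0.
t = [31.78 ± √(1010 − 795.8)] / 9.8 = (31.78 ± 14.64) / 9.8, giving t = 1.75 s or t = 4.74 s.
On the way down corresponds to the larger root: t = 4.74 s.

4.74 s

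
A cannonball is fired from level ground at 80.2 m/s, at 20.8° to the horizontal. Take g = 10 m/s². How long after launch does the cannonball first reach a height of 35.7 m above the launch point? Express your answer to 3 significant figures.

1.86 s

v_y0 = 80.2 sin 20.8° = 28.48 m/s.
Set y = v_y0 t − ½ g t² = 35.7: 5.000 t² − 28.48 t + 35.7 = 0.
t = [28.48 ± √(811.1 − 714.0)] / 10 = (28.48 ± 9.854) / 10, giving t = 1.86 s or t = 3.83 s.
The cannonball is on the way up at the first time, so t = 1.86 s.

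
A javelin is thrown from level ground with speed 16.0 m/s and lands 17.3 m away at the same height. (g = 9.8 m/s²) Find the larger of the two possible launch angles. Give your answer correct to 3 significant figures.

69.3°

Level-ground range: R = v₀² sin(2θ)/g ⇒ sin 2θ = R g / v₀² = 17.3×9.8/16.0² = 0.6623.
2θ = arcsin(0.6623) = 41.48° or 180° − 41.48° = 138.52°.
So θ = 20.7° or θ = 69.3°.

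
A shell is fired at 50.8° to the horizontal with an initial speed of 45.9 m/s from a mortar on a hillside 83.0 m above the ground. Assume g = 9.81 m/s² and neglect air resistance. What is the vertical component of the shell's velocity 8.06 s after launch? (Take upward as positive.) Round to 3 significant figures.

-43.5 m/s

Initial vertical component: v_y0 = 45.9 sin 50.8° = 35.57 m/s.
v_y(t) = v_y0 − g t = 35.57 − 9.81 × 8.06 = -43.5 m/s.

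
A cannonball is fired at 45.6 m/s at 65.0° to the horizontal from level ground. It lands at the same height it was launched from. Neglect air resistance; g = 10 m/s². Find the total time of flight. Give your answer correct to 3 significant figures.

Vertical component: v_y = 45.6 sin 65.0° = 41.33 m/s.
For a projectile landing at launch height, time of flight is t = 2 v_y / g = 2 × 41.33 / 10 = 8.27 s.

8.27 s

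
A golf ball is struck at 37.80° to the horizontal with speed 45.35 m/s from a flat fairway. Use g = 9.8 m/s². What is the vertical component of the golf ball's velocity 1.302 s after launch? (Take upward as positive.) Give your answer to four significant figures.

15.04 m/s

Initial vertical component: v_y0 = 45.35 sin 37.80° = 27.795 m/s.
v_y(t) = v_y0 − g t = 27.795 − 9.8 × 1.302 = 15.04 m/s.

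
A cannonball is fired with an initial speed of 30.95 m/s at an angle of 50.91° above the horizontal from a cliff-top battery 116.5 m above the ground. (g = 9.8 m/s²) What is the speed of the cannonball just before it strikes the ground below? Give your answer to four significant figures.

v_x = 30.95 cos 50.91° = 19.515 m/s is unchanged throughout.
For the vertical component, v_y² = v_y0² + 2 g h = (24.022)² + 2×9.8×116.5 = 2860.5, so |v_y| = 53.484 m/s.
Impact speed = √(v_x² + v_y²) = √(380.84 + 2860.5) = 56.93 m/s.

56.93 m/s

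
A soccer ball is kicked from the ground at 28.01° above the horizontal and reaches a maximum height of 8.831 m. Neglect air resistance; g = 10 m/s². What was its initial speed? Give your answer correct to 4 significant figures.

At maximum height v_y = 0, so (v₀ sin θ)² = 2 g H.
v₀ sin 28.01° = √(2 × 10 × 8.831) = 13.290 m/s.
v₀ = 13.290 / sin 28.01° = 13.290 / 0.4696 = 28.30 m/s.

28.30 m/s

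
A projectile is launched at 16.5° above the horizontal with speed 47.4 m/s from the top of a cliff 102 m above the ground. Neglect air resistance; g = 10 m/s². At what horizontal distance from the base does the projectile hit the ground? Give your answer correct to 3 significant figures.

275 m

Components: v_x = 47.4 cos 16.5° = 45.45 m/s, v_y = 47.4 sin 16.5° = 13.46 m/s.
Vertical: 0 = 102 + 13.46 t − ½(10) t² ⇒ 5.000 t² − 13.46 t − 102 = 0.
t = [13.46 + √(181.2 + 2040)] / 10.00 = 6.059 s.
Horizontal: R = v_x · t = 45.45 × 6.059 = 275 m.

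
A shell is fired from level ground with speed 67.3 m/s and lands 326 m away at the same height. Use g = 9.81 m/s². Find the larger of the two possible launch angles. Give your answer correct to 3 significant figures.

67.5°

Level-ground range: R = v₀² sin(2θ)/g ⇒ sin 2θ = R g / v₀² = 326×9.81/67.3² = 0.7061.
2θ = arcsin(0.7061) = 44.92° or 180° − 44.92° = 135.08°.
So θ = 22.5° or θ = 67.5°.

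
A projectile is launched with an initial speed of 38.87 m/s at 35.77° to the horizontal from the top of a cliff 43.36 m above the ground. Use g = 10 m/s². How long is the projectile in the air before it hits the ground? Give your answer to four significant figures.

5.992 s

Vertical component: v_y = 38.87 sin 35.77° = 22.721 m/s.
Taking up as positive with launch at y = 43.36 m, landing at y = 0: 0 = 43.36 + 22.721 t − ½(10) t².
Solving 5.000 t² − 22.721 t − 43.36 = 0 gives t = [22.721 + √(22.721² + 4·5.000·43.36)] / 10.00 = 5.992 s.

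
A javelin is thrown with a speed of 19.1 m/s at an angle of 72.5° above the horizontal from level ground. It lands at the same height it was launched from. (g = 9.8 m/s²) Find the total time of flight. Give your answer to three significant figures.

3.72 s

Vertical component: v_y = 19.1 sin 72.5° = 18.22 m/s.
For a projectile landing at launch height, time of flight is t = 2 v_y / g = 2 × 18.22 / 9.8 = 3.72 s.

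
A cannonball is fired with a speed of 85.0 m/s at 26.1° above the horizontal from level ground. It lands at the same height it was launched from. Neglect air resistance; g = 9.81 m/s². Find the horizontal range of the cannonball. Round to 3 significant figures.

Components: v_x = 85.0 cos 26.1° = 76.33 m/s, v_y = 85.0 sin 26.1° = 37.39 m/s.
Time of flight (same landing height): t = 2 v_y / g = 2 × 37.39 / 9.81 = 7.623 s.
Range: R = v_x · t = 76.33 × 7.623 = 582 m.

582 m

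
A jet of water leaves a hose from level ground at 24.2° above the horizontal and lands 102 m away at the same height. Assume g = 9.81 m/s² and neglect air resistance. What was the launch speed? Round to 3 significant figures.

On level ground, R = v₀² sin(2θ) / g, so v₀ = √(R g / sin 2θ).
sin(2 × 24.2°) = 0.7478.
v₀ = √(102 × 9.81 / 0.7478) = √1338 = 36.6 m/s.

36.6 m/s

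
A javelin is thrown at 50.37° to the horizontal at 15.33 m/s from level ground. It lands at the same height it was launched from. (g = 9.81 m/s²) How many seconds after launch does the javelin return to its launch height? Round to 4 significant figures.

2.407 s

Vertical component: v_y = 15.33 sin 50.37° = 11.807 m/s.
For a projectile landing at launch height, time of flight is t = 2 v_y / g = 2 × 11.807 / 9.81 = 2.407 s.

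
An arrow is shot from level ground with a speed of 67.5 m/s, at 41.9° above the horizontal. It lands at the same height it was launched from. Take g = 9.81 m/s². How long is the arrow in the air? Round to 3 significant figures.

9.19 s

Vertical component: v_y = 67.5 sin 41.9° = 45.08 m/s.
For a projectile landing at launch height, time of flight is t = 2 v_y / g = 2 × 45.08 / 9.81 = 9.19 s.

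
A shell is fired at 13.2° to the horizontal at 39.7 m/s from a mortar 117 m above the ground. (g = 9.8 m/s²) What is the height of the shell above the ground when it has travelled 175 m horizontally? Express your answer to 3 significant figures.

v_x = 39.7 cos 13.2° = 38.65 m/s, v_y0 = 39.7 sin 13.2° = 9.066 m/s.
Time to reach x = 175 m: t = x / v_x = 175 / 38.65 = 4.528 s.
y = 117 + v_y0 t − ½ g t² = 117 + 9.066×4.528 − 4.900×4.528² = 57.6 m.

57.6 m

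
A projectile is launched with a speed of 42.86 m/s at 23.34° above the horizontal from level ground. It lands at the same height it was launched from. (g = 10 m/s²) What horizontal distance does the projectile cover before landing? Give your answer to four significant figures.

133.6 m

For level ground, R = v₀² sin(2θ) / g.
sin(2 × 23.34°) = sin 46.680° = 0.7275.
R = (42.86)² × 0.7275 / 10 = 133.6 m.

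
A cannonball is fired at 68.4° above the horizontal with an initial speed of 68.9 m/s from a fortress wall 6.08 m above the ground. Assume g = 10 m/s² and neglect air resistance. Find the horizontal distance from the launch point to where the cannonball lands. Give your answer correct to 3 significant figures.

Components: v_x = 68.9 cos 68.4° = 25.36 m/s, v_y = 68.9 sin 68.4° = 64.06 m/s.
Vertical: 0 = 6.08 + 64.06 t − ½(10) t² ⇒ 5.000 t² − 64.06 t − 6.08 = 0.
t = [64.06 + √(4104 + 121.6)] / 10.00 = 12.91 s.
Horizontal: R = v_x · t = 25.36 × 12.91 = 327 m.

327 m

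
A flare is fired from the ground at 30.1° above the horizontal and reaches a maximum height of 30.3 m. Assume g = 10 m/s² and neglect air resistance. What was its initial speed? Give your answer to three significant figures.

At maximum height v_y = 0, so (v₀ sin θ)² = 2 g H.
v₀ sin 30.1° = √(2 × 10 × 30.3) = 24.62 m/s.
v₀ = 24.62 / sin 30.1° = 24.62 / 0.5015 = 49.1 m/s.

49.1 m/s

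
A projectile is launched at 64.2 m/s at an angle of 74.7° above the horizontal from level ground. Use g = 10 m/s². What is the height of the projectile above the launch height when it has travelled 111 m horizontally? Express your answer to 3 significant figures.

191 m

v_x = 64.2 cos 74.7° = 16.94 m/s, v_y0 = 64.2 sin 74.7° = 61.92 m/s.
Time to reach x = 111 m: t = x / v_x = 111 / 16.94 = 6.553 s.
y = v_y0 t − ½ g t² = 61.92×6.553 − 5.000×6.553² = 191 m.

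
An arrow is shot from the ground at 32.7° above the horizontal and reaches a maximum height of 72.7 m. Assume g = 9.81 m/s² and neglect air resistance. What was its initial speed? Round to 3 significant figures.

At maximum height v_y = 0, so (v₀ sin θ)² = 2 g H.
v₀ sin 32.7° = √(2 × 9.81 × 72.7) = 37.77 m/s.
v₀ = 37.77 / sin 32.7° = 37.77 / 0.5402 = 69.9 m/s.

69.9 m/s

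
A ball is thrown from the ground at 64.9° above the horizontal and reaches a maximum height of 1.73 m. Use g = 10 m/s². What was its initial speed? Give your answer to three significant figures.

At maximum height v_y = 0, so (v₀ sin θ)² = 2 g H.
v₀ sin 64.9° = √(2 × 10 × 1.73) = 5.882 m/s.
v₀ = 5.882 / sin 64.9° = 5.882 / 0.9056 = 6.50 m/s.

6.50 m/s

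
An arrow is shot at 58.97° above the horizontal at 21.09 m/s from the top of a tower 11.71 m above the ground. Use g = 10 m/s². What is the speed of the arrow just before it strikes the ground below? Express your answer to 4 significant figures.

26.06 m/s

v_x = 21.09 cos 58.97° = 10.872 m/s is unchanged throughout.
For the vertical component, v_y² = v_y0² + 2 g h = (18.072)² + 2×10×11.71 = 560.80, so |v_y| = 23.681 m/s.
Impact speed = √(v_x² + v_y²) = √(118.20 + 560.80) = 26.06 m/s.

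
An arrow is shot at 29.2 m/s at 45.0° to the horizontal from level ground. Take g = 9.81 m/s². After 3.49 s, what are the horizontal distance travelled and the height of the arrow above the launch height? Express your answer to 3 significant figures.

v_x = 29.2 cos 45.0° = 20.65 m/s; v_y0 = 29.2 sin 45.0° = 20.65 m/s.
x = v_x t = 20.65 × 3.49 = 72.1 m.
y = v_y0 t − ½ g t² = 20.65×3.49 − 4.905×3.49² = 12.3 m.

x = 72.1 m, y = 12.3 m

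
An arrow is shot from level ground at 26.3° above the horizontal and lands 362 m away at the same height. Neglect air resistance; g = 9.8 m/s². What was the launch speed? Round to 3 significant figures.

On level ground, R = v₀² sin(2θ) / g, so v₀ = √(R g / sin 2θ).
sin(2 × 26.3°) = 0.7944.
v₀ = √(362 × 9.8 / 0.7944) = √4466 = 66.8 m/s.

66.8 m/s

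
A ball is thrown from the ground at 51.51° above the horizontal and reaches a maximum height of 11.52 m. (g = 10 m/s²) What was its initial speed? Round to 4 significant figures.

At maximum height v_y = 0, so (v₀ sin θ)² = 2 g H.
v₀ sin 51.51° = √(2 × 10 × 11.52) = 15.179 m/s.
v₀ = 15.179 / sin 51.51° = 15.179 / 0.7827 = 19.39 m/s.

19.39 m/s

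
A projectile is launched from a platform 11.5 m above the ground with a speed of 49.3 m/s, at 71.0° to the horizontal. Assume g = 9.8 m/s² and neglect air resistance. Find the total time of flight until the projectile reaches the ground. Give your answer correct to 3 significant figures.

Vertical component: v_y = 49.3 sin 71.0° = 46.61 m/s.
Taking up as positive with launch at y = 11.5 m, landing at y = 0: 0 = 11.5 + 46.61 t − ½(9.8) t².
Solving 4.900 t² − 46.61 t − 11.5 = 0 gives t = [46.61 + √(46.61² + 4·4.900·11.5)] / 9.800 = 9.75 s.

9.75 s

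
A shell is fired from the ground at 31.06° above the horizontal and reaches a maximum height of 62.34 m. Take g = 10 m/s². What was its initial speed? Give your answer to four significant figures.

At maximum height v_y = 0, so (v₀ sin θ)² = 2 g H.
v₀ sin 31.06° = √(2 × 10 × 62.34) = 35.310 m/s.
v₀ = 35.310 / sin 31.06° = 35.310 / 0.5159 = 68.44 m/s.

68.44 m/s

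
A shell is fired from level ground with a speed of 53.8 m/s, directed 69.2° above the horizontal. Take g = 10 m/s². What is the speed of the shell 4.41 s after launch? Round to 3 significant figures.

v_x = 53.8 cos 69.2° = 19.10 m/s (constant).
v_y(t) = 53.8 sin 69.2° − g t = 50.29 − 10 × 4.41 = 6.190 m/s.
Speed = √(v_x² + v_y²) = √(364.8 + 38.32) = 20.1 m/s.

20.1 m/s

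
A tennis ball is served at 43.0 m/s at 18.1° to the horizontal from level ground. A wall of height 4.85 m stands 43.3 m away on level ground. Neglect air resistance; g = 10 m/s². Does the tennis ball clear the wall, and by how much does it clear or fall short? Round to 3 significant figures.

Yes — it clears the wall by 3.69 m.

v_x = 43.0 cos 18.1° = 40.87 m/s; v_y0 = 43.0 sin 18.1° = 13.36 m/s.
Time to reach the wall: t = 43.3 / 40.87 = 1.059 s.
Height at that point: y = 13.36×1.059 − 5.000×1.059² = 8.541 m.
That is 8.541 − 4.85 = 3.69 m above the top of the wall, so the tennis ball clears it.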